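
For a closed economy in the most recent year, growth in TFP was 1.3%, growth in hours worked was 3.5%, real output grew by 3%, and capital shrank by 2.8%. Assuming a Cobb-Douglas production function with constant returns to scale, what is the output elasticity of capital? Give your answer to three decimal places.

α = 0.286

gY = gA + α·gK + (1−α)·gL, so gY − gA − gL = α(gK − gL).
3 − 1.3 − 3.5 = α × (-2.8 − 3.5).
-1.8 = -6.3 α, so α = 0.28571.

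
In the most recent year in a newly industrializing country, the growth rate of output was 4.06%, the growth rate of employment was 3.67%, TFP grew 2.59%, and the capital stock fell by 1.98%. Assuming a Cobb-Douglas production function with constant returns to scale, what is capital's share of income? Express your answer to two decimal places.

Capital's share of income is 0.39.

gY = gA + α·gK + (1−α)·gL, so gY − gA − gL = α(gK − gL).
4.06 − 2.59 − 3.67 = α × (-1.98 − 3.67).
-2.2 = -5.65 α, so α = 0.3894.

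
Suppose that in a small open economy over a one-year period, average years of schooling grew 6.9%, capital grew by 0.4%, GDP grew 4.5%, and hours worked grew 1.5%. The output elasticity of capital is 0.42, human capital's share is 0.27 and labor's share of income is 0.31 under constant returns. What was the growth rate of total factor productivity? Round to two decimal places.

2.00%

Labor's share = 1 − 0.42 − 0.27 = 0.31.
Capital: 0.42 × 0.4 = 0.168 pp.
Average years of schooling: 0.27 × 6.9 = 1.863 pp.
Hours worked: 0.31 × 1.5 = 0.465 pp.
TFP growth = 4.5 − 2.496 = 2.004%.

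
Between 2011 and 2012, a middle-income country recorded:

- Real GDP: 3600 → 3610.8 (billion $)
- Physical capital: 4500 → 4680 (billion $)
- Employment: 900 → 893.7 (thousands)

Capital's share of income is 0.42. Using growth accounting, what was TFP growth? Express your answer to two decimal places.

Real GDP growth = (3610.8 − 3600) / 3600 = 0.3%.
Physical capital growth = (4680 − 4500) / 4500 = 4%.
Employment growth = (893.7 − 900) / 900 = -0.7%.
Labor's share = 1 − 0.42 = 0.58.
Physical capital: 0.42 × 4 = 1.68 pp.
Employment: 0.58 × (-0.7) = -0.406 pp.
TFP growth = 0.3 − 1.274 = -0.974%.

-0.97%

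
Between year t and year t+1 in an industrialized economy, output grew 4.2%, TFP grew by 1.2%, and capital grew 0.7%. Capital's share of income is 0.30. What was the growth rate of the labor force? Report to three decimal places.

The labor force growth was 3.986%.

Labor's share = 1 − 0.3 = 0.7.
gY = gA + 0.3×0.7 + 0.7×g.
0.7×g = 4.2 − 1.2 − 0.21 = 2.79.
g = 2.79 / 0.7 = 3.98571%.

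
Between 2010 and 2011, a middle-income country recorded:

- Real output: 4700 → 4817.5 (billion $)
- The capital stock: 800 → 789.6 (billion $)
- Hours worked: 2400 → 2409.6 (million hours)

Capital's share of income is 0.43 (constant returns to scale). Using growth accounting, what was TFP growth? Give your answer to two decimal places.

TFP growth was 2.83%.

Real output growth = (4817.5 − 4700) / 4700 = 2.5%.
The capital stock growth = (789.6 − 800) / 800 = -1.3%.
Hours worked growth = (2409.6 − 2400) / 2400 = 0.4%.
Labor's share = 1 − 0.43 = 0.57.
The capital stock: 0.43 × (-1.3) = -0.559 pp.
Hours worked: 0.57 × 0.4 = 0.228 pp.
TFP growth = 2.5 + 0.331 = 2.831%.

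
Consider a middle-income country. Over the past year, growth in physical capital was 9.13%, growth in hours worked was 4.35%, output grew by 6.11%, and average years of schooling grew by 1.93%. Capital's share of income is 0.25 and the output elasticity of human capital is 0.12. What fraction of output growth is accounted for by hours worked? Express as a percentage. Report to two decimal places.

Hours worked accounted for 44.85% of growth.

Labor's share = 1 − 0.25 − 0.12 = 0.63.
Hours worked contributed 0.63 × 4.35 = 2.7405 pp.
Share of growth = 2.7405 / 6.11 × 100 = 44.8527%.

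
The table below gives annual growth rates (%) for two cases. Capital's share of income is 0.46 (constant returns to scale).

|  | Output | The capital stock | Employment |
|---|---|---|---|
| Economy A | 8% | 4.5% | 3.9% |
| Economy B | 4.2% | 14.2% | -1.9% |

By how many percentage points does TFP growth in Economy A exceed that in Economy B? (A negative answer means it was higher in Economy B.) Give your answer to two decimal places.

Labor's share = 1 − 0.46 = 0.54.
Economy A: TFP = 8 − 2.07 − 2.106 = 3.824%.
Economy B: TFP = 4.2 − 6.532 + 1.026 = -1.306%.
Difference = 3.824 − (-1.306) = 5.13 pp.

5.13 percentage points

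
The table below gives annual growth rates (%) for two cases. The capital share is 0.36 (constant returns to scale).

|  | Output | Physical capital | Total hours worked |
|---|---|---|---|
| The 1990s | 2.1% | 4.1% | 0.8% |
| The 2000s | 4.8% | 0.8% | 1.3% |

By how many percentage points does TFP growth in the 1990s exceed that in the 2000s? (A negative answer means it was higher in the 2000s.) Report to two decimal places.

Labor's share = 1 − 0.36 = 0.64.
The 1990s: TFP = 2.1 − 1.476 − 0.512 = 0.112%.
The 2000s: TFP = 4.8 − 0.288 − 0.832 = 3.68%.
Difference = 0.112 − (3.68) = -3.568 pp.

-3.57 percentage points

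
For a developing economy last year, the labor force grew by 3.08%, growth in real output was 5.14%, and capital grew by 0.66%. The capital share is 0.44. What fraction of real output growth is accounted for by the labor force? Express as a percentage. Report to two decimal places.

33.56%

Labor's share = 1 − 0.44 = 0.56.
The labor force contributed 0.56 × 3.08 = 1.7248 pp.
Share of growth = 1.7248 / 5.14 × 100 = 33.5564%.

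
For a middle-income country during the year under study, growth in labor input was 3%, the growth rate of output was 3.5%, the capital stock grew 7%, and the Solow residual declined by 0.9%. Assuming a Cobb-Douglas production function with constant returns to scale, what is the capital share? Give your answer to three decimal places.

gY = gA + α·gK + (1−α)·gL, so gY − gA − gL = α(gK − gL).
3.5 + 0.9 − 3 = α × (7 − 3).
1.4 = 4 α, so α = 0.35.

The capital share is 0.350.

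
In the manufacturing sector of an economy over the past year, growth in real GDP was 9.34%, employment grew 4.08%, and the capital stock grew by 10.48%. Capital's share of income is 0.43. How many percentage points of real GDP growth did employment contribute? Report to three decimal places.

2.326 pp

Labor's share = 1 − 0.43 = 0.57.
Contribution = share × growth = 0.57 × 4.08 = 2.3256 pp.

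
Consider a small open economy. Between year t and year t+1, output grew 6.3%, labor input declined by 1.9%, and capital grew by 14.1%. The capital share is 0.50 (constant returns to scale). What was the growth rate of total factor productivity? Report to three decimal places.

Labor's share = 1 − 0.5 = 0.5.
Capital: 0.5 × 14.1 = 7.05 pp.
Labor input: 0.5 × (-1.9) = -0.95 pp.
TFP growth = 6.3 − 6.1 = 0.2%.

0.200%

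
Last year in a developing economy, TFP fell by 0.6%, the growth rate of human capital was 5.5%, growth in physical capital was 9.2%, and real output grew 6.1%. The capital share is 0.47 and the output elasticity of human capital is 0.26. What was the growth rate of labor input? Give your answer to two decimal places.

Labor's share = 1 − 0.47 − 0.26 = 0.27.
gY = gA + 0.47×9.2 + 0.26×5.5 + 0.27×g.
0.27×g = 6.1 + 0.6 − 5.754 = 0.946.
g = 0.946 / 0.27 = 3.5037%.

Labor input growth was 3.50%.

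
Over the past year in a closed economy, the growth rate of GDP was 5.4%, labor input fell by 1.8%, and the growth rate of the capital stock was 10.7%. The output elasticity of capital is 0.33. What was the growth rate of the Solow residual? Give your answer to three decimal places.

3.075%

Labor's share = 1 − 0.33 = 0.67.
The capital stock: 0.33 × 10.7 = 3.531 pp.
Labor input: 0.67 × (-1.8) = -1.206 pp.
TFP growth = 5.4 − 2.325 = 3.075%.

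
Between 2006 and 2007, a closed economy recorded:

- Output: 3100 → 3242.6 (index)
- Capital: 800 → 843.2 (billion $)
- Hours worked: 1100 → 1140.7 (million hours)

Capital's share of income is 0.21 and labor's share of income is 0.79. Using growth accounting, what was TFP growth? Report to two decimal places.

TFP growth was 0.54%.

Output growth = (3242.6 − 3100) / 3100 = 4.6%.
Capital growth = (843.2 − 800) / 800 = 5.4%.
Hours worked growth = (1140.7 − 1100) / 1100 = 3.7%.
Labor's share = 1 − 0.21 = 0.79.
Capital: 0.21 × 5.4 = 1.134 pp.
Hours worked: 0.79 × 3.7 = 2.923 pp.
TFP growth = 4.6 − 4.057 = 0.543%.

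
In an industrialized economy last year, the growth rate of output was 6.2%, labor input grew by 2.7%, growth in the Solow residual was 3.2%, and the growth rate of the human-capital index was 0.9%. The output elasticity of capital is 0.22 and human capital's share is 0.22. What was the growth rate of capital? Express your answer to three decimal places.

Capital grew 5.864%.

Labor's share = 1 − 0.22 − 0.22 = 0.56.
gY = gA + 0.22×0.9 + 0.56×2.7 + 0.22×g.
0.22×g = 6.2 − 3.2 − 1.71 = 1.29.
g = 1.29 / 0.22 = 5.86364%.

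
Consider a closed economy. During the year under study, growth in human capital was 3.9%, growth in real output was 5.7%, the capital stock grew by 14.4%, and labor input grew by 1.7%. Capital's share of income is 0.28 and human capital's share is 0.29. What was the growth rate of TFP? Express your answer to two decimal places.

Labor's share = 1 − 0.28 − 0.29 = 0.43.
The capital stock: 0.28 × 14.4 = 4.032 pp.
Human capital: 0.29 × 3.9 = 1.131 pp.
Labor input: 0.43 × 1.7 = 0.731 pp.
TFP growth = 5.7 − 5.894 = -0.194%.

-0.19%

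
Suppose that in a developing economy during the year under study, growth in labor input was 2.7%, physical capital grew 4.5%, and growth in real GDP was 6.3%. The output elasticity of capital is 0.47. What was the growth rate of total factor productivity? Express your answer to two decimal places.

2.75%

Labor's share = 1 − 0.47 = 0.53.
Physical capital: 0.47 × 4.5 = 2.115 pp.
Labor input: 0.53 × 2.7 = 1.431 pp.
TFP growth = 6.3 − 3.546 = 2.754%.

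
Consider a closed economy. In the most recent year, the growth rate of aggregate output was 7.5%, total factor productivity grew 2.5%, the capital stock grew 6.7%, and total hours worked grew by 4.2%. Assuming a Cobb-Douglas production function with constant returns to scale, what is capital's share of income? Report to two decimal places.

gY = gA + α·gK + (1−α)·gL, so gY − gA − gL = α(gK − gL).
7.5 − 2.5 − 4.2 = α × (6.7 − 4.2).
0.8 = 2.5 α, so α = 0.32.

0.32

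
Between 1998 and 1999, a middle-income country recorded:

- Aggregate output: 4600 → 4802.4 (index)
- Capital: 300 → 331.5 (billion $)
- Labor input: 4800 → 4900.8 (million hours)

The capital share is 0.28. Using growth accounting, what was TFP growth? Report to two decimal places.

-0.05%

Aggregate output growth = (4802.4 − 4600) / 4600 = 4.4%.
Capital growth = (331.5 − 300) / 300 = 10.5%.
Labor input growth = (4900.8 − 4800) / 4800 = 2.1%.
Labor's share = 1 − 0.28 = 0.72.
Capital: 0.28 × 10.5 = 2.94 pp.
Labor input: 0.72 × 2.1 = 1.512 pp.
TFP growth = 4.4 − 4.452 = -0.052%.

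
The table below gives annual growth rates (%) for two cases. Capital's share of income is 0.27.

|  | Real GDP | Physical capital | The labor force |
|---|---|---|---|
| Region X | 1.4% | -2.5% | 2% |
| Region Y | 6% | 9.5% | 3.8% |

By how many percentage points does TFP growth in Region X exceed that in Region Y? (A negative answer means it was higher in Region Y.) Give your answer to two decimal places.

-0.05 percentage points

Labor's share = 1 − 0.27 = 0.73.
Region X: TFP = 1.4 + 0.675 − 1.46 = 0.615%.
Region Y: TFP = 6 − 2.565 − 2.774 = 0.661%.
Difference = 0.615 − (0.661) = -0.046 pp.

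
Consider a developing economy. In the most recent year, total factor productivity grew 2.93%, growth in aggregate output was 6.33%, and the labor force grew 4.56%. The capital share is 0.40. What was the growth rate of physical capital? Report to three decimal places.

1.660%

Labor's share = 1 − 0.4 = 0.6.
gY = gA + 0.6×4.56 + 0.4×g.
0.4×g = 6.33 − 2.93 − 2.736 = 0.664.
g = 0.664 / 0.4 = 1.66%.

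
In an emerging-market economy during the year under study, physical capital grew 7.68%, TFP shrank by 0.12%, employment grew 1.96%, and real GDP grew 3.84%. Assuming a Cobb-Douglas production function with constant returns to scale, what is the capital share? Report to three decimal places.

gY = gA + α·gK + (1−α)·gL, so gY − gA − gL = α(gK − gL).
3.84 + 0.12 − 1.96 = α × (7.68 − 1.96).
2 = 5.72 α, so α = 0.34965.

The capital share is 0.350.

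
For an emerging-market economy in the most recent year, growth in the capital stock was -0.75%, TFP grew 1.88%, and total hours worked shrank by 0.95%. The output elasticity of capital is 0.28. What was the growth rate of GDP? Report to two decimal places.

Labor's share = 1 − 0.28 = 0.72.
The capital stock: 0.28 × (-0.75) = -0.21 pp.
Total hours worked: 0.72 × (-0.95) = -0.684 pp.
Output growth = 1.88 + (-0.894) = 0.986%.

0.99%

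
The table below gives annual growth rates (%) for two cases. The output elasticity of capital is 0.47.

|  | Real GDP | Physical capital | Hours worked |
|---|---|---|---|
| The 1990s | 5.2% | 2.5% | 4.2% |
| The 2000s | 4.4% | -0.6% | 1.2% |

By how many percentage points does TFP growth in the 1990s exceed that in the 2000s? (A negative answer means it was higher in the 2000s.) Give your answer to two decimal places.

-2.25 percentage points

Labor's share = 1 − 0.47 = 0.53.
The 1990s: TFP = 5.2 − 1.175 − 2.226 = 1.799%.
The 2000s: TFP = 4.4 + 0.282 − 0.636 = 4.046%.
Difference = 1.799 − (4.046) = -2.247 pp.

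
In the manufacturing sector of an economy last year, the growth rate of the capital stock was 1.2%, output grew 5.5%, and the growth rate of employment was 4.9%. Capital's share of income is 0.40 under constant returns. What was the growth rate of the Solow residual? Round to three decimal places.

The Solow residual growth was 2.080%.

Labor's share = 1 − 0.4 = 0.6.
The capital stock: 0.4 × 1.2 = 0.48 pp.
Employment: 0.6 × 4.9 = 2.94 pp.
TFP growth = 5.5 − 3.42 = 2.08%.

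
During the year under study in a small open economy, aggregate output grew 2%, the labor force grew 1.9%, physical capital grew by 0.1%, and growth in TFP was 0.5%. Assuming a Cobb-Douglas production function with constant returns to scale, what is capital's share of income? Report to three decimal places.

gY = gA + α·gK + (1−α)·gL, so gY − gA − gL = α(gK − gL).
2 − 0.5 − 1.9 = α × (0.1 − 1.9).
-0.4 = -1.8 α, so α = 0.22222.

α = 0.222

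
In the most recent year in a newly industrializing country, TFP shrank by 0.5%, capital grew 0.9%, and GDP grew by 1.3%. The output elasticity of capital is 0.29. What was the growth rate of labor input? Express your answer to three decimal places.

Labor's share = 1 − 0.29 = 0.71.
gY = gA + 0.29×0.9 + 0.71×g.
0.71×g = 1.3 + 0.5 − 0.261 = 1.539.
g = 1.539 / 0.71 = 2.16761%.

2.168%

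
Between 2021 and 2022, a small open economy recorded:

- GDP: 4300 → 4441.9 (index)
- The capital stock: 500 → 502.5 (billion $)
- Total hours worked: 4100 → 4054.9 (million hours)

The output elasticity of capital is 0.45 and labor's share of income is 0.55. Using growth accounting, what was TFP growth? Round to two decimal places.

GDP growth = (4441.9 − 4300) / 4300 = 3.3%.
The capital stock growth = (502.5 − 500) / 500 = 0.5%.
Total hours worked growth = (4054.9 − 4100) / 4100 = -1.1%.
Labor's share = 1 − 0.45 = 0.55.
The capital stock: 0.45 × 0.5 = 0.225 pp.
Total hours worked: 0.55 × (-1.1) = -0.605 pp.
TFP growth = 3.3 + 0.38 = 3.68%.

3.68%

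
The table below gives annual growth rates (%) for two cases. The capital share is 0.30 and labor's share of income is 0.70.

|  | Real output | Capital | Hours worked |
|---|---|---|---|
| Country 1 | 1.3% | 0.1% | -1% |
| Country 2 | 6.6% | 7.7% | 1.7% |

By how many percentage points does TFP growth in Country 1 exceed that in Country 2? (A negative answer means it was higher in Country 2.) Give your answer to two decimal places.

Labor's share = 1 − 0.3 = 0.7.
Country 1: TFP = 1.3 − 0.03 + 0.7 = 1.97%.
Country 2: TFP = 6.6 − 2.31 − 1.19 = 3.1%.
Difference = 1.97 − (3.1) = -1.13 pp.

-1.13 percentage points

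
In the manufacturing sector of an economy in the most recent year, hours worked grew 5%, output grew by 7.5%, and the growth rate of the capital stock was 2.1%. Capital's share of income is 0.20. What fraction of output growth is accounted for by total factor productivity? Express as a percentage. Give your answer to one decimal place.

Labor's share = 1 − 0.2 = 0.8.
The capital stock: 0.2 × 2.1 = 0.42 pp.
Hours worked: 0.8 × 5 = 4 pp.
TFP growth = 7.5 − 4.42 = 3.08%.
TFP share of growth = 3.08 / 7.5 × 100 = 41.067%.

41.1%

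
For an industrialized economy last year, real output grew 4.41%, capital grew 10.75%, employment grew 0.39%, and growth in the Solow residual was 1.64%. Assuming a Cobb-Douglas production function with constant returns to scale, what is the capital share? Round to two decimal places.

α = 0.23

gY = gA + α·gK + (1−α)·gL, so gY − gA − gL = α(gK − gL).
4.41 − 1.64 − 0.39 = α × (10.75 − 0.39).
2.38 = 10.36 α, so α = 0.2297.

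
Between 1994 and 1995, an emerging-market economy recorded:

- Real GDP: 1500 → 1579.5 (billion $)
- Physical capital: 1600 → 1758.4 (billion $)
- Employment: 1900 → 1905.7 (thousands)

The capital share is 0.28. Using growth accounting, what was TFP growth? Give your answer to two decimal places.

2.31%

Real GDP growth = (1579.5 − 1500) / 1500 = 5.3%.
Physical capital growth = (1758.4 − 1600) / 1600 = 9.9%.
Employment growth = (1905.7 − 1900) / 1900 = 0.3%.
Labor's share = 1 − 0.28 = 0.72.
Physical capital: 0.28 × 9.9 = 2.772 pp.
Employment: 0.72 × 0.3 = 0.216 pp.
TFP growth = 5.3 − 2.988 = 2.312%.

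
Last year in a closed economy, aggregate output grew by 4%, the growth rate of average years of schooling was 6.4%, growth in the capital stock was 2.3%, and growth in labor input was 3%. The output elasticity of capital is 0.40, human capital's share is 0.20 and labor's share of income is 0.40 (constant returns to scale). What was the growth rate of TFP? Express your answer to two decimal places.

Labor's share = 1 − 0.4 − 0.2 = 0.4.
The capital stock: 0.4 × 2.3 = 0.92 pp.
Average years of schooling: 0.2 × 6.4 = 1.28 pp.
Labor input: 0.4 × 3 = 1.2 pp.
TFP growth = 4 − 3.4 = 0.6%.

0.60%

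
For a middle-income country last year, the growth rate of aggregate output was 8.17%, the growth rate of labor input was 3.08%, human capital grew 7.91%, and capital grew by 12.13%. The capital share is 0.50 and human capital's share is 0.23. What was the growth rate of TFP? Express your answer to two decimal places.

Labor's share = 1 − 0.5 − 0.23 = 0.27.
Capital: 0.5 × 12.13 = 6.065 pp.
Human capital: 0.23 × 7.91 = 1.8193 pp.
Labor input: 0.27 × 3.08 = 0.8316 pp.
TFP growth = 8.17 − 8.7159 = -0.5459%.

-0.55%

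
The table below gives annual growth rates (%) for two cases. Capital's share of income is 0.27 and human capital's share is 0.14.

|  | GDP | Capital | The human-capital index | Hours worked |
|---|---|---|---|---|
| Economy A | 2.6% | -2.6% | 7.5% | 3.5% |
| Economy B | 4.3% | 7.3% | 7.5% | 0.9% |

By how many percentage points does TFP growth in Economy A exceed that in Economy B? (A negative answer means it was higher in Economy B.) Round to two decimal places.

Labor's share = 1 − 0.27 − 0.14 = 0.59.
Economy A: TFP = 2.6 + 0.702 − 1.05 − 2.065 = 0.187%.
Economy B: TFP = 4.3 − 1.971 − 1.05 − 0.531 = 0.748%.
Difference = 0.187 − (0.748) = -0.561 pp.

-0.56 percentage points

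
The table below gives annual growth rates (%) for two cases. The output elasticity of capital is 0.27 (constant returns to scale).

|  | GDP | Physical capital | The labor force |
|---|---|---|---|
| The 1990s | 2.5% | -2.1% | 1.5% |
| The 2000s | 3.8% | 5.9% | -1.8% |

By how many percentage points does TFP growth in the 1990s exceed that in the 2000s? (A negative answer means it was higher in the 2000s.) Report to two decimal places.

-1.55 percentage points

Labor's share = 1 − 0.27 = 0.73.
The 1990s: TFP = 2.5 + 0.567 − 1.095 = 1.972%.
The 2000s: TFP = 3.8 − 1.593 + 1.314 = 3.521%.
Difference = 1.972 − (3.521) = -1.549 pp.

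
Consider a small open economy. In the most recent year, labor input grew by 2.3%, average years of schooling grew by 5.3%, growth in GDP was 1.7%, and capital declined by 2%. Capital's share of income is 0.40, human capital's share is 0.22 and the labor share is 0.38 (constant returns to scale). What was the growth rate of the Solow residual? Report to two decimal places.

0.46%

Labor's share = 1 − 0.4 − 0.22 = 0.38.
Capital: 0.4 × (-2) = -0.8 pp.
Average years of schooling: 0.22 × 5.3 = 1.166 pp.
Labor input: 0.38 × 2.3 = 0.874 pp.
TFP growth = 1.7 − 1.24 = 0.46%.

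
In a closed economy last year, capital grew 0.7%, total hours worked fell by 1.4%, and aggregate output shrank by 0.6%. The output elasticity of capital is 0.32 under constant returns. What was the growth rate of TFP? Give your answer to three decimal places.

Labor's share = 1 − 0.32 = 0.68.
Capital: 0.32 × 0.7 = 0.224 pp.
Total hours worked: 0.68 × (-1.4) = -0.952 pp.
TFP growth = -0.6 + 0.728 = 0.128%.

0.128%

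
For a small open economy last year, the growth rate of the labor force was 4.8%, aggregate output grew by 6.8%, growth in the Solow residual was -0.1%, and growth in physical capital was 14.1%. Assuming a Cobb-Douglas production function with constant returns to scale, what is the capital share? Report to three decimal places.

gY = gA + α·gK + (1−α)·gL, so gY − gA − gL = α(gK − gL).
6.8 + 0.1 − 4.8 = α × (14.1 − 4.8).
2.1 = 9.3 α, so α = 0.22581.

α = 0.226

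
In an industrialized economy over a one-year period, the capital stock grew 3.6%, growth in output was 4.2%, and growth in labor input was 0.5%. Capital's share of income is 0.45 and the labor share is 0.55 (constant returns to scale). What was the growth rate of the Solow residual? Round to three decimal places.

The Solow residual grew 2.305%.

Labor's share = 1 − 0.45 = 0.55.
The capital stock: 0.45 × 3.6 = 1.62 pp.
Labor input: 0.55 × 0.5 = 0.275 pp.
TFP growth = 4.2 − 1.895 = 2.305%.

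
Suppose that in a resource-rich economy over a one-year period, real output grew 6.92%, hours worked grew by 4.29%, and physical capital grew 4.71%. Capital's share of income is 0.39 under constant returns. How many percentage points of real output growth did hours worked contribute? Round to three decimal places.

Labor's share = 1 − 0.39 = 0.61.
Contribution = share × growth = 0.61 × 4.29 = 2.6169 pp.

2.617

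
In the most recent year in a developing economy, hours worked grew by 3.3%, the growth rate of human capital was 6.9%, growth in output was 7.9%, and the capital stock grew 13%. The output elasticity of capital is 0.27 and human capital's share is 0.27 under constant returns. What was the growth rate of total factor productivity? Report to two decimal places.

Labor's share = 1 − 0.27 − 0.27 = 0.46.
The capital stock: 0.27 × 13 = 3.51 pp.
Human capital: 0.27 × 6.9 = 1.863 pp.
Hours worked: 0.46 × 3.3 = 1.518 pp.
TFP growth = 7.9 − 6.891 = 1.009%.

1.01%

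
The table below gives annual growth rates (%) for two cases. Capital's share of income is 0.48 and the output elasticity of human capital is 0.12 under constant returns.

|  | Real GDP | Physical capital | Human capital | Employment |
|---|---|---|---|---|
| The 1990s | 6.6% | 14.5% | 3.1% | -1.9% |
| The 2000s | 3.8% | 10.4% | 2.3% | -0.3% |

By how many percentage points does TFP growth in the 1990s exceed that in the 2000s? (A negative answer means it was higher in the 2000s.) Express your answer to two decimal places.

Labor's share = 1 − 0.48 − 0.12 = 0.4.
The 1990s: TFP = 6.6 − 6.96 − 0.372 + 0.76 = 0.028%.
The 2000s: TFP = 3.8 − 4.992 − 0.276 + 0.12 = -1.348%.
Difference = 0.028 − (-1.348) = 1.376 pp.

1.38 percentage points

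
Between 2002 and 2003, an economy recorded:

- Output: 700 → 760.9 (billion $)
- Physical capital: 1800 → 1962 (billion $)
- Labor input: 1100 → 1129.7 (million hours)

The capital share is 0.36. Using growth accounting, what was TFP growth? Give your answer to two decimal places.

3.73%

Output growth = (760.9 − 700) / 700 = 8.7%.
Physical capital growth = (1962 − 1800) / 1800 = 9%.
Labor input growth = (1129.7 − 1100) / 1100 = 2.7%.
Labor's share = 1 − 0.36 = 0.64.
Physical capital: 0.36 × 9 = 3.24 pp.
Labor input: 0.64 × 2.7 = 1.728 pp.
TFP growth = 8.7 − 4.968 = 3.732%.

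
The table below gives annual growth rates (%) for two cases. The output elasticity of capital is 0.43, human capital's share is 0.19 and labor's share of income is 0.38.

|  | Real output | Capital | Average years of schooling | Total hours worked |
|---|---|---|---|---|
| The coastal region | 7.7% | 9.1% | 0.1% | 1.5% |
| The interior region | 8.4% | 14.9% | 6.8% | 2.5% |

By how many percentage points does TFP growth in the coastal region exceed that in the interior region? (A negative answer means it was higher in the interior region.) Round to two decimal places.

Labor's share = 1 − 0.43 − 0.19 = 0.38.
The coastal region: TFP = 7.7 − 3.913 − 0.019 − 0.57 = 3.198%.
The interior region: TFP = 8.4 − 6.407 − 1.292 − 0.95 = -0.249%.
Difference = 3.198 − (-0.249) = 3.447 pp.

3.45 percentage points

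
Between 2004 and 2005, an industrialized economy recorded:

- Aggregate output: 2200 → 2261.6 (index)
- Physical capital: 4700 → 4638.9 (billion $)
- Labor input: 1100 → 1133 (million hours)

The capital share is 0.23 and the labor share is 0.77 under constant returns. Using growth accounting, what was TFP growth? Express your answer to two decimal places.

TFP grew 0.79%.

Aggregate output growth = (2261.6 − 2200) / 2200 = 2.8%.
Physical capital growth = (4638.9 − 4700) / 4700 = -1.3%.
Labor input growth = (1133 − 1100) / 1100 = 3%.
Labor's share = 1 − 0.23 = 0.77.
Physical capital: 0.23 × (-1.3) = -0.299 pp.
Labor input: 0.77 × 3 = 2.31 pp.
TFP growth = 2.8 − 2.011 = 0.789%.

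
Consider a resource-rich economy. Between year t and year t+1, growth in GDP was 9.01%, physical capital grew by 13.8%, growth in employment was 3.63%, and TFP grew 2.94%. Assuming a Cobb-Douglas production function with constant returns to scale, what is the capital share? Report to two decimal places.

The capital share is 0.24.

gY = gA + α·gK + (1−α)·gL, so gY − gA − gL = α(gK − gL).
9.01 − 2.94 − 3.63 = α × (13.8 − 3.63).
2.44 = 10.17 α, so α = 0.2399.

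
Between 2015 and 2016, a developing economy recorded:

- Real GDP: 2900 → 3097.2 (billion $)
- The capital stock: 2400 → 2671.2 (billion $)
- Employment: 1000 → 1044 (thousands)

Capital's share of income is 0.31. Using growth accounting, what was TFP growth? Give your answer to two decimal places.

Real GDP growth = (3097.2 − 2900) / 2900 = 6.8%.
The capital stock growth = (2671.2 − 2400) / 2400 = 11.3%.
Employment growth = (1044 − 1000) / 1000 = 4.4%.
Labor's share = 1 − 0.31 = 0.69.
The capital stock: 0.31 × 11.3 = 3.503 pp.
Employment: 0.69 × 4.4 = 3.036 pp.
TFP growth = 6.8 − 6.539 = 0.261%.

0.26%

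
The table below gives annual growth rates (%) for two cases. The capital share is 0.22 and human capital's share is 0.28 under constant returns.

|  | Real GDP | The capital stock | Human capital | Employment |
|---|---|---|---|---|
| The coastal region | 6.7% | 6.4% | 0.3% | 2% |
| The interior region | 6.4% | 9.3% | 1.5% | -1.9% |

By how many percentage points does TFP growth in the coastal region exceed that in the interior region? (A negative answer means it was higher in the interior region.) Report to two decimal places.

-0.68 percentage points

Labor's share = 1 − 0.22 − 0.28 = 0.5.
The coastal region: TFP = 6.7 − 1.408 − 0.084 − 1 = 4.208%.
The interior region: TFP = 6.4 − 2.046 − 0.42 + 0.95 = 4.884%.
Difference = 4.208 − (4.884) = -0.676 pp.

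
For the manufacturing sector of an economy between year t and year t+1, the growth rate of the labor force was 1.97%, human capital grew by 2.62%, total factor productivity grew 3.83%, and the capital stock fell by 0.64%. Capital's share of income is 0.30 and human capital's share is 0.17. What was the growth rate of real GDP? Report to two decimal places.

Labor's share = 1 − 0.3 − 0.17 = 0.53.
The capital stock: 0.3 × (-0.64) = -0.192 pp.
Human capital: 0.17 × 2.62 = 0.4454 pp.
The labor force: 0.53 × 1.97 = 1.0441 pp.
Output growth = 3.83 + 1.2975 = 5.1275%.

5.13%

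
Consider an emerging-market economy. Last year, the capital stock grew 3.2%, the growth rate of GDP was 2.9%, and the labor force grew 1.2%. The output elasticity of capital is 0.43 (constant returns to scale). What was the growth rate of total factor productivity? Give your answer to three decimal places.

Labor's share = 1 − 0.43 = 0.57.
The capital stock: 0.43 × 3.2 = 1.376 pp.
The labor force: 0.57 × 1.2 = 0.684 pp.
TFP growth = 2.9 − 2.06 = 0.84%.

Total factor productivity growth was 0.840%.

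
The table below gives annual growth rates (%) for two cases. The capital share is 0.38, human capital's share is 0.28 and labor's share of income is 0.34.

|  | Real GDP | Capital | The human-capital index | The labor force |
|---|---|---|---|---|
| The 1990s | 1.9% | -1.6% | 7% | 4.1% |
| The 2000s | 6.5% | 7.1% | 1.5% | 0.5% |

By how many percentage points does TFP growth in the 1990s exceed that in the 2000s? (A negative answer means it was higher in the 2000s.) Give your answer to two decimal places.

Labor's share = 1 − 0.38 − 0.28 = 0.34.
The 1990s: TFP = 1.9 + 0.608 − 1.96 − 1.394 = -0.846%.
The 2000s: TFP = 6.5 − 2.698 − 0.42 − 0.17 = 3.212%.
Difference = -0.846 − (3.212) = -4.058 pp.

-4.06 percentage points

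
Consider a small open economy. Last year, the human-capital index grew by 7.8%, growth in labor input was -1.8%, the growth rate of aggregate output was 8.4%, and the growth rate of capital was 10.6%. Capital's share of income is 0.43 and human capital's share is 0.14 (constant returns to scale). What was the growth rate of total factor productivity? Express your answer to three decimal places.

3.524%

Labor's share = 1 − 0.43 − 0.14 = 0.43.
Capital: 0.43 × 10.6 = 4.558 pp.
The human-capital index: 0.14 × 7.8 = 1.092 pp.
Labor input: 0.43 × (-1.8) = -0.774 pp.
TFP growth = 8.4 − 4.876 = 3.524%.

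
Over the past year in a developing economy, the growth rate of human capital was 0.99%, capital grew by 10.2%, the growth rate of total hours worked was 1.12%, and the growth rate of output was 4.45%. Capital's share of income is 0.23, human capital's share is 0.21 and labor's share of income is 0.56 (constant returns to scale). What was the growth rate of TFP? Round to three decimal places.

TFP grew 1.269%.

Labor's share = 1 − 0.23 − 0.21 = 0.56.
Capital: 0.23 × 10.2 = 2.346 pp.
Human capital: 0.21 × 0.99 = 0.2079 pp.
Total hours worked: 0.56 × 1.12 = 0.6272 pp.
TFP growth = 4.45 − 3.1811 = 1.2689%.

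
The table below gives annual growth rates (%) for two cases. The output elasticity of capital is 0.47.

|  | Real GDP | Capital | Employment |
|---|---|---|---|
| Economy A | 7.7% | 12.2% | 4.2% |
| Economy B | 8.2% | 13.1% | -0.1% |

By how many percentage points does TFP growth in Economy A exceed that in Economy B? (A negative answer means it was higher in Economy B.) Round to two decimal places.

Labor's share = 1 − 0.47 = 0.53.
Economy A: TFP = 7.7 − 5.734 − 2.226 = -0.26%.
Economy B: TFP = 8.2 − 6.157 + 0.053 = 2.096%.
Difference = -0.26 − (2.096) = -2.356 pp.

-2.36 percentage points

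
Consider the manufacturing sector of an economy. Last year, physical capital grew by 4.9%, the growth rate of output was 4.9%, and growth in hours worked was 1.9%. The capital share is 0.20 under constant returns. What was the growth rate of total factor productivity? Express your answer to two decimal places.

Labor's share = 1 − 0.2 = 0.8.
Physical capital: 0.2 × 4.9 = 0.98 pp.
Hours worked: 0.8 × 1.9 = 1.52 pp.
TFP growth = 4.9 − 2.5 = 2.4%.

2.40%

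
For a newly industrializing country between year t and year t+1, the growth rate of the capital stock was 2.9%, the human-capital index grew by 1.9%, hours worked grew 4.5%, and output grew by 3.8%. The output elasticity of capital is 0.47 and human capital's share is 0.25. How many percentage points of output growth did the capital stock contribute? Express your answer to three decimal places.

1.363

Contribution = share × growth = 0.47 × 2.9 = 1.363 pp.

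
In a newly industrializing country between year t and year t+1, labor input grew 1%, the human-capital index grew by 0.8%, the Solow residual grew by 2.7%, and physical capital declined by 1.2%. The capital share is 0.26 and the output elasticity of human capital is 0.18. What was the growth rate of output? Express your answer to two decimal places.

3.09%

Labor's share = 1 − 0.26 − 0.18 = 0.56.
Physical capital: 0.26 × (-1.2) = -0.312 pp.
The human-capital index: 0.18 × 0.8 = 0.144 pp.
Labor input: 0.56 × 1 = 0.56 pp.
Output growth = 2.7 + 0.392 = 3.092%.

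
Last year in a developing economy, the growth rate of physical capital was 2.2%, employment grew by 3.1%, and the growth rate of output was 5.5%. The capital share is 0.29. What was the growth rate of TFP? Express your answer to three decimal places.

2.661%

Labor's share = 1 − 0.29 = 0.71.
Physical capital: 0.29 × 2.2 = 0.638 pp.
Employment: 0.71 × 3.1 = 2.201 pp.
TFP growth = 5.5 − 2.839 = 2.661%.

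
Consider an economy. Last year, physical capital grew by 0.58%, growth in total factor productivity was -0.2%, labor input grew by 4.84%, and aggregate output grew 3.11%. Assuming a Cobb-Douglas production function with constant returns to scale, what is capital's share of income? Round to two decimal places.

gY = gA + α·gK + (1−α)·gL, so gY − gA − gL = α(gK − gL).
3.11 + 0.2 − 4.84 = α × (0.58 − 4.84).
-1.53 = -4.26 α, so α = 0.3592.

α = 0.36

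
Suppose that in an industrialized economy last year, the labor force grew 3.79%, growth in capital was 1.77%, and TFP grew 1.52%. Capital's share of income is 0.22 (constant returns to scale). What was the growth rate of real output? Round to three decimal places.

Labor's share = 1 − 0.22 = 0.78.
Capital: 0.22 × 1.77 = 0.3894 pp.
The labor force: 0.78 × 3.79 = 2.9562 pp.
Output growth = 1.52 + 3.3456 = 4.8656%.

4.866%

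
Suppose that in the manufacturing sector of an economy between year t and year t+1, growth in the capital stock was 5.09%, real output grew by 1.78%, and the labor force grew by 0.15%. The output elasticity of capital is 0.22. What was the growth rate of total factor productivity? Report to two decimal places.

Labor's share = 1 − 0.22 = 0.78.
The capital stock: 0.22 × 5.09 = 1.1198 pp.
The labor force: 0.78 × 0.15 = 0.117 pp.
TFP growth = 1.78 − 1.2368 = 0.5432%.

0.54%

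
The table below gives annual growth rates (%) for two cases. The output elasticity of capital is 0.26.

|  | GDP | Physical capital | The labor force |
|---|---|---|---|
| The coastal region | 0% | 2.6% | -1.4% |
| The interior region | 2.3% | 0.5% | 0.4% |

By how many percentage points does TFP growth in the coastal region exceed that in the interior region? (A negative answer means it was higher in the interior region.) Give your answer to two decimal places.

Labor's share = 1 − 0.26 = 0.74.
The coastal region: TFP = 0 − 0.676 + 1.036 = 0.36%.
The interior region: TFP = 2.3 − 0.13 − 0.296 = 1.874%.
Difference = 0.36 − (1.874) = -1.514 pp.

-1.51 percentage points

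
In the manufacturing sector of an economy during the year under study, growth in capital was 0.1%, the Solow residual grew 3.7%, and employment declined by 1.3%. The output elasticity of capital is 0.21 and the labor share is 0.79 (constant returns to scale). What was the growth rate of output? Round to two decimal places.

Output grew 2.69%.

Labor's share = 1 − 0.21 = 0.79.
Capital: 0.21 × 0.1 = 0.021 pp.
Employment: 0.79 × (-1.3) = -1.027 pp.
Output growth = 3.7 + (-1.006) = 2.694%.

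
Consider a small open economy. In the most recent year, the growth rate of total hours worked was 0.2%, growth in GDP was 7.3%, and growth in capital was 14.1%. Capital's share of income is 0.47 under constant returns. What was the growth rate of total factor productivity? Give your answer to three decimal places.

0.567%

Labor's share = 1 − 0.47 = 0.53.
Capital: 0.47 × 14.1 = 6.627 pp.
Total hours worked: 0.53 × 0.2 = 0.106 pp.
TFP growth = 7.3 − 6.733 = 0.567%.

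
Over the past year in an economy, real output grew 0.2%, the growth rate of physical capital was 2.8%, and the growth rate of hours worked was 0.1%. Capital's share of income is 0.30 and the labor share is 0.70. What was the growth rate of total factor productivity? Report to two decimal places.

-0.71%

Labor's share = 1 − 0.3 = 0.7.
Physical capital: 0.3 × 2.8 = 0.84 pp.
Hours worked: 0.7 × 0.1 = 0.07 pp.
TFP growth = 0.2 − 0.91 = -0.71%.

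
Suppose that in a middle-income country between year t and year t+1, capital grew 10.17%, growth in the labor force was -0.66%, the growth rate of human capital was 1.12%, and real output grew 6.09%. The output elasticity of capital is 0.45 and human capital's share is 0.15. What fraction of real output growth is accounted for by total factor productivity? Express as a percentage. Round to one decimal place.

Labor's share = 1 − 0.45 − 0.15 = 0.4.
Capital: 0.45 × 10.17 = 4.5765 pp.
Human capital: 0.15 × 1.12 = 0.168 pp.
The labor force: 0.4 × (-0.66) = -0.264 pp.
TFP growth = 6.09 − 4.4805 = 1.6095%.
TFP share of growth = 1.6095 / 6.09 × 100 = 26.429%.

26.4%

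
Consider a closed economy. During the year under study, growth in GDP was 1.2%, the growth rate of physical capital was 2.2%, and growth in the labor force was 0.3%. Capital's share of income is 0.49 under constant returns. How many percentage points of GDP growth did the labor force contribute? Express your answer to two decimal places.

Labor's share = 1 − 0.49 = 0.51.
Contribution = share × growth = 0.51 × 0.3 = 0.153 pp.

0.15 pp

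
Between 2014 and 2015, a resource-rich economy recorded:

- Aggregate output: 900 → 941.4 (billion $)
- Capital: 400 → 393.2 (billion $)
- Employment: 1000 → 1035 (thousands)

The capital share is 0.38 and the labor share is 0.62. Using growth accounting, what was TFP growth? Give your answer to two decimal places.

Aggregate output growth = (941.4 − 900) / 900 = 4.6%.
Capital growth = (393.2 − 400) / 400 = -1.7%.
Employment growth = (1035 − 1000) / 1000 = 3.5%.
Labor's share = 1 − 0.38 = 0.62.
Capital: 0.38 × (-1.7) = -0.646 pp.
Employment: 0.62 × 3.5 = 2.17 pp.
TFP growth = 4.6 − 1.524 = 3.076%.

3.08%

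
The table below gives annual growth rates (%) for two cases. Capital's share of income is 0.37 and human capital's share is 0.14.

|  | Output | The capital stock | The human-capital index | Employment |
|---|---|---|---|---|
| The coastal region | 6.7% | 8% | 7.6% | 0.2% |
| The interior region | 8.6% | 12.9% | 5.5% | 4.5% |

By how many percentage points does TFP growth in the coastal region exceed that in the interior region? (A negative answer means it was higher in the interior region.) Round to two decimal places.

Labor's share = 1 − 0.37 − 0.14 = 0.49.
The coastal region: TFP = 6.7 − 2.96 − 1.064 − 0.098 = 2.578%.
The interior region: TFP = 8.6 − 4.773 − 0.77 − 2.205 = 0.852%.
Difference = 2.578 − (0.852) = 1.726 pp.

1.73 percentage points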